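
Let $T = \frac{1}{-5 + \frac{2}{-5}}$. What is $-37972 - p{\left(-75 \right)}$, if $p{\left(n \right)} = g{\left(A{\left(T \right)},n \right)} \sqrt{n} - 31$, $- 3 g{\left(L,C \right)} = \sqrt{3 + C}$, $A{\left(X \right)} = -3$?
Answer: $-37941 - 10 \sqrt{6} \approx -37966.0$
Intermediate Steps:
$T = - \frac{5}{27}$ ($T = \frac{1}{-5 + 2 \left(- \frac{1}{5}\right)} = \frac{1}{-5 - \frac{2}{5}} = \frac{1}{- \frac{27}{5}} = - \frac{5}{27} \approx -0.18519$)
$g{\left(L,C \right)} = - \frac{\sqrt{3 + C}}{3}$
$p{\left(n \right)} = -31 - \frac{\sqrt{n} \sqrt{3 + n}}{3}$ ($p{\left(n \right)} = - \frac{\sqrt{3 + n}}{3} \sqrt{n} - 31 = - \frac{\sqrt{n} \sqrt{3 + n}}{3} - 31 = -31 - \frac{\sqrt{n} \sqrt{3 + n}}{3}$)
$-37972 - p{\left(-75 \right)} = -37972 - \left(-31 - \frac{\sqrt{-75} \sqrt{3 - 75}}{3}\right) = -37972 - \left(-31 - \frac{5 i \sqrt{3} \sqrt{-72}}{3}\right) = -37972 - \left(-31 - \frac{5 i \sqrt{3} \cdot 6 i \sqrt{2}}{3}\right) = -37972 - \left(-31 + 10 \sqrt{6}\right) = -37972 + \left(31 - 10 \sqrt{6}\right) = -37941 - 10 \sqrt{6}$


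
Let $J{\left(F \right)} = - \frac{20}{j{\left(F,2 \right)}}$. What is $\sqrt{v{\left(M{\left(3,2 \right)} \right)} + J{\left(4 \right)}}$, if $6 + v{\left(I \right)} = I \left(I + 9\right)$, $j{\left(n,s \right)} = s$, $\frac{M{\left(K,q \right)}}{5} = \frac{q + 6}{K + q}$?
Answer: $2 \sqrt{30} \approx 10.954$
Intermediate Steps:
$M{\left(K,q \right)} = \frac{5 \left(6 + q\right)}{K + q}$ ($M{\left(K,q \right)} = 5 \frac{q + 6}{K + q} = 5 \frac{6 + q}{K + q} = \frac{5 \left(6 + q\right)}{K + q}$)
$v{\left(I \right)} = -6 + I \left(9 + I\right)$ ($v{\left(I \right)} = -6 + I \left(I + 9\right) = -6 + I \left(9 + I\right)$)
$J{\left(F \right)} = -10$ ($J{\left(F \right)} = - \frac{20}{2} = \left(-20\right) \frac{1}{2} = -10$)
$\sqrt{v{\left(M{\left(3,2 \right)} \right)} + J{\left(4 \right)}} = \sqrt{\left(-6 + \left(\frac{5 \left(6 + 2\right)}{3 + 2}\right)^{2} + 9 \frac{5 \left(6 + 2\right)}{3 + 2}\right) - 10} = \sqrt{\left(-6 + \left(5 \cdot \frac{1}{5} \cdot 8\right)^{2} + 9 \cdot 5 \cdot \frac{1}{5} \cdot 8\right) - 10} = \sqrt{\left(-6 + 8^{2} + 9 \cdot 8\right) - 10} = \sqrt{\left(-6 + 64 + 72\right) - 10} = \sqrt{130 - 10} = \sqrt{120} = 2 \sqrt{30}$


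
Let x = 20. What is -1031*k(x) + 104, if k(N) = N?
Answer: -20516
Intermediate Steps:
-1031*k(x) + 104 = -1031*20 + 104 = -20620 + 104 = -20516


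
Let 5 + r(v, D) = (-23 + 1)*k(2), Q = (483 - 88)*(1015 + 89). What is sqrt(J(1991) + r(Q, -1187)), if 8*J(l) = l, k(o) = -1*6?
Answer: sqrt(6014)/4 ≈ 19.387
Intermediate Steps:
k(o) = -6
Q = 436080 (Q = 395*1104 = 436080)
J(l) = l/8
r(v, D) = 127 (r(v, D) = -5 + (-23 + 1)*(-6) = -5 - 22*(-6) = -5 + 132 = 127)
sqrt(J(1991) + r(Q, -1187)) = sqrt((1/8)*1991 + 127) = sqrt(1991/8 + 127) = sqrt(3007/8) = sqrt(6014)/4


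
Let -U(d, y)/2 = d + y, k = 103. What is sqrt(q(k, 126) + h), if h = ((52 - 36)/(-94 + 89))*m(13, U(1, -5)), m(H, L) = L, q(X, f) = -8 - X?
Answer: I*sqrt(3415)/5 ≈ 11.688*I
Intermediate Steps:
U(d, y) = -2*d - 2*y (U(d, y) = -2*(d + y) = -2*d - 2*y)
h = -128/5 (h = ((52 - 36)/(-94 + 89))*(-2*1 - 2*(-5)) = (16/(-5))*(-2 + 10) = (16*(-1/5))*8 = -16/5*8 = -128/5 ≈ -25.600)
sqrt(q(k, 126) + h) = sqrt((-8 - 1*103) - 128/5) = sqrt((-8 - 103) - 128/5) = sqrt(-111 - 128/5) = sqrt(-683/5) = I*sqrt(3415)/5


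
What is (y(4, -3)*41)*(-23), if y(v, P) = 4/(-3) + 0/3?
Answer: 3772/3 ≈ 1257.3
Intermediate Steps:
y(v, P) = -4/3 (y(v, P) = 4*(-⅓) + 0*(⅓) = -4/3 + 0 = -4/3)
(y(4, -3)*41)*(-23) = -4/3*41*(-23) = -164/3*(-23) = 3772/3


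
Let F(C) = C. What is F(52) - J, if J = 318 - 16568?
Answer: 16302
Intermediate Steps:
J = -16250
F(52) - J = 52 - 1*(-16250) = 52 + 16250 = 16302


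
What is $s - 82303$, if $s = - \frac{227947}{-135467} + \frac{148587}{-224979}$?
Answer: $- \frac{836112107307165}{10159076731} \approx -82302.0$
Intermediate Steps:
$s = \frac{10384884328}{10159076731}$ ($s = \left(-227947\right) \left(- \frac{1}{135467}\right) + 148587 \left(- \frac{1}{224979}\right) = \frac{227947}{135467} - \frac{49529}{74993} = \frac{10384884328}{10159076731} \approx 1.0222$)
$s - 82303 = \frac{10384884328}{10159076731} - 82303 = - \frac{836112107307165}{10159076731}$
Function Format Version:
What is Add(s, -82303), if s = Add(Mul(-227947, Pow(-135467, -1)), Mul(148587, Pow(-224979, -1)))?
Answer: Rational(-836112107307165, 10159076731) ≈ -82302.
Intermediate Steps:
s = Rational(10384884328, 10159076731) (s = Add(Mul(-227947, Rational(-1, 135467)), Mul(148587, Rational(-1, 224979))) = Add(Rational(227947, 135467), Rational(-49529, 74993)) = Rational(10384884328, 10159076731) ≈ 1.0222)
Add(s, -82303) = Add(Rational(10384884328, 10159076731), -82303) = Rational(-836112107307165, 10159076731)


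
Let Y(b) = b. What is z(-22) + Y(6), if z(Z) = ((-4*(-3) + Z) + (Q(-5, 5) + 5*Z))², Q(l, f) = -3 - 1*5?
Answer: 16390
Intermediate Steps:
Q(l, f) = -8 (Q(l, f) = -3 - 5 = -8)
z(Z) = (4 + 6*Z)² (z(Z) = ((-4*(-3) + Z) + (-8 + 5*Z))² = ((12 + Z) + (-8 + 5*Z))² = (4 + 6*Z)²)
z(-22) + Y(6) = 4*(2 + 3*(-22))² + 6 = 4*(2 - 66)² + 6 = 4*(-64)² + 6 = 4*4096 + 6 = 16384 + 6 = 16390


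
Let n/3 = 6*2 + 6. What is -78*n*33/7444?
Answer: -34749/1861 ≈ -18.672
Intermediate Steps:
n = 54 (n = 3*(6*2 + 6) = 3*(12 + 6) = 3*18 = 54)
-78*n*33/7444 = -4212*33/7444 = -78*1782*(1/7444) = -138996*1/7444 = -34749/1861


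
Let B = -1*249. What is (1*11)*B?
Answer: -2739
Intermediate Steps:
B = -249
(1*11)*B = (1*11)*(-249) = 11*(-249) = -2739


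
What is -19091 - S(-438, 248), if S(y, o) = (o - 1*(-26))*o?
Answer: -87043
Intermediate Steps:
S(y, o) = o*(26 + o) (S(y, o) = (o + 26)*o = (26 + o)*o = o*(26 + o))
-19091 - S(-438, 248) = -19091 - 248*(26 + 248) = -19091 - 248*274 = -19091 - 1*67952 = -19091 - 67952 = -87043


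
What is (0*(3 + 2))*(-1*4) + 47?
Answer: 47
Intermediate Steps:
(0*(3 + 2))*(-1*4) + 47 = (0*5)*(-4) + 47 = 0*(-4) + 47 = 0 + 47 = 47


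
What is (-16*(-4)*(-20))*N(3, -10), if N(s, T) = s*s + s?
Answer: -15360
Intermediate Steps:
N(s, T) = s + s**2 (N(s, T) = s**2 + s = s + s**2)
(-16*(-4)*(-20))*N(3, -10) = (-16*(-4)*(-20))*(3*(1 + 3)) = (64*(-20))*(3*4) = -1280*12 = -15360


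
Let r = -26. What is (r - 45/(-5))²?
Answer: 289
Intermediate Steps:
(r - 45/(-5))² = (-26 - 45/(-5))² = (-26 - 45*(-⅕))² = (-26 + 9)² = (-17)² = 289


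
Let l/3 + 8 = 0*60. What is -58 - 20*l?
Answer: 422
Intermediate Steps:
l = -24 (l = -24 + 3*(0*60) = -24 + 3*0 = -24 + 0 = -24)
-58 - 20*l = -58 - 20*(-24) = -58 + 480 = 422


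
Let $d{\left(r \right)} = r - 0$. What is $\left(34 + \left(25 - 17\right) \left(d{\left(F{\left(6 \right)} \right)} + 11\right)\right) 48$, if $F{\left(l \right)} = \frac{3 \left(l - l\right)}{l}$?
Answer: $5856$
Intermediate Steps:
$F{\left(l \right)} = 0$ ($F{\left(l \right)} = \frac{3 \cdot 0}{l} = \frac{0}{l} = 0$)
$d{\left(r \right)} = r$ ($d{\left(r \right)} = r + 0 = r$)
$\left(34 + \left(25 - 17\right) \left(d{\left(F{\left(6 \right)} \right)} + 11\right)\right) 48 = \left(34 + \left(25 - 17\right) \left(0 + 11\right)\right) 48 = \left(34 + 8 \cdot 11\right) 48 = \left(34 + 88\right) 48 = 122 \cdot 48 = 5856$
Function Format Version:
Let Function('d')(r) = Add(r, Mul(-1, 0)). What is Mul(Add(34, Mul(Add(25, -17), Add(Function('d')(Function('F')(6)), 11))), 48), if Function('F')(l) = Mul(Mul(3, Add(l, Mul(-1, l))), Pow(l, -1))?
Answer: 5856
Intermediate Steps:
Function('F')(l) = 0 (Function('F')(l) = Mul(Mul(3, 0), Pow(l, -1)) = Mul(0, Pow(l, -1)) = 0)
Function('d')(r) = r (Function('d')(r) = Add(r, 0) = r)
Mul(Add(34, Mul(Add(25, -17), Add(Function('d')(Function('F')(6)), 11))), 48) = Mul(Add(34, Mul(Add(25, -17), Add(0, 11))), 48) = Mul(Add(34, Mul(8, 11)), 48) = Mul(Add(34, 88), 48) = Mul(122, 48) = 5856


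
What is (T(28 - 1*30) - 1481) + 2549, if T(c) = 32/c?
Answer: 1052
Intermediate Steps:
(T(28 - 1*30) - 1481) + 2549 = (32/(28 - 1*30) - 1481) + 2549 = (32/(28 - 30) - 1481) + 2549 = (32/(-2) - 1481) + 2549 = (32*(-½) - 1481) + 2549 = (-16 - 1481) + 2549 = -1497 + 2549 = 1052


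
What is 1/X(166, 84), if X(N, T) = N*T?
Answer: 1/13944 ≈ 7.1715e-5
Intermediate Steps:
1/X(166, 84) = 1/(166*84) = 1/13944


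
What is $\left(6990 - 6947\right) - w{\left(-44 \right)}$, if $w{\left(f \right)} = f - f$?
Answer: $43$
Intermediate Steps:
$w{\left(f \right)} = 0$
$\left(6990 - 6947\right) - w{\left(-44 \right)} = \left(6990 - 6947\right) - 0 = \left(6990 - 6947\right) + 0 = 43 + 0 = 43$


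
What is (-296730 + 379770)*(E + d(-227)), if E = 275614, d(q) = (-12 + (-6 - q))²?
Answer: 26514256800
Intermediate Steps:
d(q) = (-18 - q)²
(-296730 + 379770)*(E + d(-227)) = (-296730 + 379770)*(275614 + (18 - 227)²) = 83040*(275614 + (-209)²) = 83040*(275614 + 43681) = 83040*319295 = 26514256800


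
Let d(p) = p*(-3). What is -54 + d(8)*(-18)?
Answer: 378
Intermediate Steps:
d(p) = -3*p
-54 + d(8)*(-18) = -54 - 3*8*(-18) = -54 - 24*(-18) = -54 + 432 = 378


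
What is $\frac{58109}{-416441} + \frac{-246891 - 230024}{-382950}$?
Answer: $\frac{35270823593}{31895216190} \approx 1.1058$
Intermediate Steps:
$\frac{58109}{-416441} + \frac{-246891 - 230024}{-382950} = 58109 \left(- \frac{1}{416441}\right) + \left(-246891 - 230024\right) \left(- \frac{1}{382950}\right) = - \frac{58109}{416441} - - \frac{95383}{76590} = - \frac{58109}{416441} + \frac{95383}{76590} = \frac{35270823593}{31895216190}$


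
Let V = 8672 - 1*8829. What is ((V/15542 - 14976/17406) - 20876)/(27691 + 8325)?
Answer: -313760866627/541288569824 ≈ -0.57966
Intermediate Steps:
V = -157 (V = 8672 - 8829 = -157)
((V/15542 - 14976/17406) - 20876)/(27691 + 8325) = ((-157/15542 - 14976/17406) - 20876)/(27691 + 8325) = ((-157*1/15542 - 14976*1/17406) - 20876)/36016 = ((-157/15542 - 832/967) - 20876)*(1/36016) = (-13082763/15029114 - 20876)*(1/36016) = -313760866627/15029114*1/36016 = -313760866627/541288569824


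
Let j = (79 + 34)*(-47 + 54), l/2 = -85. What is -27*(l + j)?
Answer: -16767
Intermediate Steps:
l = -170 (l = 2*(-85) = -170)
j = 791 (j = 113*7 = 791)
-27*(l + j) = -27*(-170 + 791) = -27*621 = -16767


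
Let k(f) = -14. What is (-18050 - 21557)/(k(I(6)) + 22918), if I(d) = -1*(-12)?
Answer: -39607/22904 ≈ -1.7293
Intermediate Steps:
I(d) = 12
(-18050 - 21557)/(k(I(6)) + 22918) = (-18050 - 21557)/(-14 + 22918) = -39607/22904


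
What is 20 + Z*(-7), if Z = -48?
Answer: 356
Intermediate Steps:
20 + Z*(-7) = 20 - 48*(-7) = 20 + 336 = 356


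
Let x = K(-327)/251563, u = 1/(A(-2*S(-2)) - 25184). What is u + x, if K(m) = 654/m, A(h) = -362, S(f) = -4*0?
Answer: -302655/6426428398 ≈ -4.7095e-5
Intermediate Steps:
S(f) = 0
u = -1/25546 (u = 1/(-362 - 25184) = 1/(-25546) = -1/25546 ≈ -3.9145e-5)
x = -2/251563 (x = (654/(-327))/251563 = (654*(-1/327))*(1/251563) = -2*1/251563 = -2/251563 ≈ -7.9503e-6)
u + x = -1/25546 - 2/251563 = -302655/6426428398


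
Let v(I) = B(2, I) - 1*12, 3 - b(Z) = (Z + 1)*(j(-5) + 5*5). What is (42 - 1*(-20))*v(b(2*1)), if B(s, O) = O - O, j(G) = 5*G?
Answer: -744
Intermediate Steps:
B(s, O) = 0
b(Z) = 3 (b(Z) = 3 - (Z + 1)*(5*(-5) + 5*5) = 3 - (1 + Z)*(-25 + 25) = 3 - (1 + Z)*0 = 3 - 1*0 = 3 + 0 = 3)
v(I) = -12 (v(I) = 0 - 1*12 = 0 - 12 = -12)
(42 - 1*(-20))*v(b(2*1)) = (42 - 1*(-20))*(-12) = (42 + 20)*(-12) = 62*(-12) = -744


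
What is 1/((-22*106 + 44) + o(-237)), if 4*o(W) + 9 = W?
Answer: -2/4699 ≈ -0.00042562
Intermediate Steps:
o(W) = -9/4 + W/4
1/((-22*106 + 44) + o(-237)) = 1/((-22*106 + 44) + (-9/4 + (¼)*(-237))) = 1/((-2332 + 44) + (-9/4 - 237/4)) = 1/(-2288 - 123/2) = 1/(-4699/2) = -2/4699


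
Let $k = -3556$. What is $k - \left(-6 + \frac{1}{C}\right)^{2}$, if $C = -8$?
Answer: $- \frac{229985}{64} \approx -3593.5$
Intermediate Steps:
$k - \left(-6 + \frac{1}{C}\right)^{2} = -3556 - \left(-6 + \frac{1}{-8}\right)^{2} = -3556 - \left(-6 - \frac{1}{8}\right)^{2} = -3556 - \left(- \frac{49}{8}\right)^{2} = -3556 - \frac{2401}{64} = - \frac{229985}{64}$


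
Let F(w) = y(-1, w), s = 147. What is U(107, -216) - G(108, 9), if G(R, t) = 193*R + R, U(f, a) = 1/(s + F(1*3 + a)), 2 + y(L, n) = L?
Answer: -3017087/144 ≈ -20952.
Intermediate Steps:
y(L, n) = -2 + L
F(w) = -3 (F(w) = -2 - 1 = -3)
U(f, a) = 1/144 (U(f, a) = 1/(147 - 3) = 1/144)
G(R, t) = 194*R
U(107, -216) - G(108, 9) = 1/144 - 194*108 = 1/144 - 1*20952 = 1/144 - 20952 = -3017087/144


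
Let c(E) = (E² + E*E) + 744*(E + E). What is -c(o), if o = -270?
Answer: 255960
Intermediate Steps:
c(E) = 2*E² + 1488*E (c(E) = (E² + E²) + 744*(2*E) = 2*E² + 1488*E)
-c(o) = -2*(-270)*(744 - 270) = -2*(-270)*474 = -1*(-255960) = 255960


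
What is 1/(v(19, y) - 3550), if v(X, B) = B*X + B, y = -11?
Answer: -1/3770 ≈ -0.00026525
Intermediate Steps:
v(X, B) = B + B*X
1/(v(19, y) - 3550) = 1/(-11*(1 + 19) - 3550) = 1/(-11*20 - 3550) = 1/(-220 - 3550) = 1/(-3770) = -1/3770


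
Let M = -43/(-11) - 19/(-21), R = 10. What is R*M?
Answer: 11120/231 ≈ 48.139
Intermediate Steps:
M = 1112/231 (M = -43*(-1/11) - 19*(-1/21) = 43/11 + 19/21 = 1112/231 ≈ 4.8139)
R*M = 10*(1112/231) = 11120/231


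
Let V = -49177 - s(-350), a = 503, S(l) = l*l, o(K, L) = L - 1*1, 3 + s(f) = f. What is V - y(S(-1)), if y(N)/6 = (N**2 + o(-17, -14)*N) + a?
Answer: -51758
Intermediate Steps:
s(f) = -3 + f
o(K, L) = -1 + L (o(K, L) = L - 1 = -1 + L)
S(l) = l**2
V = -48824 (V = -49177 - (-3 - 350) = -49177 - 1*(-353) = -49177 + 353 = -48824)
y(N) = 3018 - 90*N + 6*N**2 (y(N) = 6*((N**2 + (-1 - 14)*N) + 503) = 6*((N**2 - 15*N) + 503) = 6*(503 + N**2 - 15*N) = 3018 - 90*N + 6*N**2)
V - y(S(-1)) = -48824 - (3018 - 90*(-1)**2 + 6*((-1)**2)**2) = -48824 - (3018 - 90*1 + 6*1**2) = -48824 - (3018 - 90 + 6*1) = -48824 - (3018 - 90 + 6) = -48824 - 1*2934 = -48824 - 2934 = -51758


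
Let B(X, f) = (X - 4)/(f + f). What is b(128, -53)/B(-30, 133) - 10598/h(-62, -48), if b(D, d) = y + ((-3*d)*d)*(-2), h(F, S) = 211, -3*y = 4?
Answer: -83491156/633 ≈ -1.3190e+5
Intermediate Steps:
y = -4/3 (y = -1/3*4 = -4/3 ≈ -1.3333)
b(D, d) = -4/3 + 6*d**2 (b(D, d) = -4/3 + ((-3*d)*d)*(-2) = -4/3 - 3*d**2*(-2) = -4/3 + 6*d**2)
B(X, f) = (-4 + X)/(2*f) (B(X, f) = (-4 + X)/((2*f)) = (-4 + X)*(1/(2*f)) = (-4 + X)/(2*f))
b(128, -53)/B(-30, 133) - 10598/h(-62, -48) = (-4/3 + 6*(-53)**2)/(((1/2)*(-4 - 30)/133)) - 10598/211 = (-4/3 + 6*2809)/(((1/2)*(1/133)*(-34))) - 10598*1/211 = (-4/3 + 16854)/(-17/133) - 10598/211 = (50558/3)*(-133/17) - 10598/211 = -395542/3 - 10598/211 = -83491156/633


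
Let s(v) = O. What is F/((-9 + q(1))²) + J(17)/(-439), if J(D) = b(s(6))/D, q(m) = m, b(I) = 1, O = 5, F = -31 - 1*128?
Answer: -1186681/477632 ≈ -2.4845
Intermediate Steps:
F = -159 (F = -31 - 128 = -159)
s(v) = 5
J(D) = 1/D
F/((-9 + q(1))²) + J(17)/(-439) = -159/(-9 + 1)² + 1/(17*(-439)) = -159/((-8)²) + (1/17)*(-1/439) = -159/64 - 1/7463 = -1186681/477632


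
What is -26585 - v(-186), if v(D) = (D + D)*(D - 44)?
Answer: -112145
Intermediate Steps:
v(D) = 2*D*(-44 + D) (v(D) = (2*D)*(-44 + D) = 2*D*(-44 + D))
-26585 - v(-186) = -26585 - 2*(-186)*(-44 - 186) = -26585 - 2*(-186)*(-230) = -26585 - 1*85560 = -26585 - 85560 = -112145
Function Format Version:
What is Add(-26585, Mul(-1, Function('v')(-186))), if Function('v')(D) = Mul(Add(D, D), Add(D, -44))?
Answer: -112145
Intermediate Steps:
Function('v')(D) = Mul(2, D, Add(-44, D)) (Function('v')(D) = Mul(Mul(2, D), Add(-44, D)) = Mul(2, D, Add(-44, D)))
Add(-26585, Mul(-1, Function('v')(-186))) = Add(-26585, Mul(-1, Mul(2, -186, Add(-44, -186)))) = Add(-26585, Mul(-1, Mul(2, -186, -230))) = Add(-26585, Mul(-1, 85560)) = Add(-26585, -85560) = -112145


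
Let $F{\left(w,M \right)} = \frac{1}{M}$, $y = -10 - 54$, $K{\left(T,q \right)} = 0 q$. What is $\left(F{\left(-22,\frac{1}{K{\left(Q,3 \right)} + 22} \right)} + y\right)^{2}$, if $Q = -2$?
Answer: $1764$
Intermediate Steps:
$K{\left(T,q \right)} = 0$
$y = -64$ ($y = -10 - 54 = -64$)
$\left(F{\left(-22,\frac{1}{K{\left(Q,3 \right)} + 22} \right)} + y\right)^{2} = \left(\frac{1}{\frac{1}{0 + 22}} - 64\right)^{2} = \left(\frac{1}{\frac{1}{22}} - 64\right)^{2} = \left(22 - 64\right)^{2} = \left(-42\right)^{2} = 1764$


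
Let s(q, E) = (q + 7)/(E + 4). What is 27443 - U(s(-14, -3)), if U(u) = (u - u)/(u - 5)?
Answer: 27443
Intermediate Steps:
s(q, E) = (7 + q)/(4 + E)
U(u) = 0 (U(u) = 0/(-5 + u) = 0)
27443 - U(s(-14, -3)) = 27443 - 1*0 = 27443 + 0 = 27443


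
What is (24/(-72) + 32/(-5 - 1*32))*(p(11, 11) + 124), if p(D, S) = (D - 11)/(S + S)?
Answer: -16492/111 ≈ -148.58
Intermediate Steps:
p(D, S) = (-11 + D)/(2*S) (p(D, S) = (-11 + D)/((2*S)) = (-11 + D)*(1/(2*S)) = (-11 + D)/(2*S))
(24/(-72) + 32/(-5 - 1*32))*(p(11, 11) + 124) = (24/(-72) + 32/(-5 - 1*32))*((½)*(-11 + 11)/11 + 124) = (24*(-1/72) + 32/(-5 - 32))*((½)*(1/11)*0 + 124) = (-⅓ + 32/(-37))*(0 + 124) = (-⅓ + 32*(-1/37))*124 = (-⅓ - 32/37)*124 = -133/111*124 = -16492/111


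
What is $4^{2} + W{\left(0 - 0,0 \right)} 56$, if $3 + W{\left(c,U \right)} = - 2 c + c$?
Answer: $-152$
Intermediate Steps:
$W{\left(c,U \right)} = -3 - c$ ($W{\left(c,U \right)} = -3 + \left(- 2 c + c\right) = -3 - c$)
$4^{2} + W{\left(0 - 0,0 \right)} 56 = 4^{2} + \left(-3 - \left(0 - 0\right)\right) 56 = 16 + \left(-3 - \left(0 + 0\right)\right) 56 = 16 + \left(-3 - 0\right) 56 = 16 + \left(-3 + 0\right) 56 = 16 - 168 = -152$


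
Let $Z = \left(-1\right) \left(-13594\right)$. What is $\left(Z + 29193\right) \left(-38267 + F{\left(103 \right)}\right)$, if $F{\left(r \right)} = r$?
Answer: $-1632923068$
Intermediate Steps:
$Z = 13594$
$\left(Z + 29193\right) \left(-38267 + F{\left(103 \right)}\right) = \left(13594 + 29193\right) \left(-38267 + 103\right) = 42787 \left(-38164\right) = -1632923068$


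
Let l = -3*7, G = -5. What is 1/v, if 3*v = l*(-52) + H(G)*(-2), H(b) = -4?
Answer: 3/1100 ≈ 0.0027273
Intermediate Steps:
l = -21
v = 1100/3 (v = (-21*(-52) - 4*(-2))/3 = (1092 + 8)/3 = (1/3)*1100 = 1100/3 ≈ 366.67)
1/v = 1/(1100/3) = 3/1100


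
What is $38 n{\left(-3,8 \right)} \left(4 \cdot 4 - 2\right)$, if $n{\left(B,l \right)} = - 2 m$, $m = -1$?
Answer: $1064$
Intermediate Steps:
$n{\left(B,l \right)} = 2$ ($n{\left(B,l \right)} = \left(-2\right) \left(-1\right) = 2$)
$38 n{\left(-3,8 \right)} \left(4 \cdot 4 - 2\right) = 38 \cdot 2 \left(4 \cdot 4 - 2\right) = 76 \left(16 - 2\right) = 76 \cdot 14 = 1064$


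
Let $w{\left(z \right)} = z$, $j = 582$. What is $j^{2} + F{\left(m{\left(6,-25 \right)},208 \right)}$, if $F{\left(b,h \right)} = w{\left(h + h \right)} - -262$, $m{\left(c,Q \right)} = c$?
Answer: $339402$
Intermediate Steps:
$F{\left(b,h \right)} = 262 + 2 h$ ($F{\left(b,h \right)} = \left(h + h\right) - -262 = 2 h + 262 = 262 + 2 h$)
$j^{2} + F{\left(m{\left(6,-25 \right)},208 \right)} = 582^{2} + \left(262 + 2 \cdot 208\right) = 338724 + \left(262 + 416\right) = 338724 + 678 = 339402$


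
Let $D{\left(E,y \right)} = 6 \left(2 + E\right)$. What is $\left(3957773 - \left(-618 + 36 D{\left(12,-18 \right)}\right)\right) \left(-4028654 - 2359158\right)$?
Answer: $-25266140787004$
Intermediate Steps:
$D{\left(E,y \right)} = 12 + 6 E$
$\left(3957773 - \left(-618 + 36 D{\left(12,-18 \right)}\right)\right) \left(-4028654 - 2359158\right) = \left(3957773 + \left(- 36 \left(12 + 6 \cdot 12\right) + 618\right)\right) \left(-4028654 - 2359158\right) = \left(3957773 + \left(- 36 \left(12 + 72\right) + 618\right)\right) \left(-6387812\right) = \left(3957773 + \left(\left(-36\right) 84 + 618\right)\right) \left(-6387812\right) = \left(3957773 + \left(-3024 + 618\right)\right) \left(-6387812\right) = \left(3957773 - 2406\right) \left(-6387812\right) = 3955367 \left(-6387812\right) = -25266140787004$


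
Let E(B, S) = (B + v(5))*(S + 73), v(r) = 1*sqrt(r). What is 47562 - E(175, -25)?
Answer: 39162 - 48*sqrt(5) ≈ 39055.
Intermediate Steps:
v(r) = sqrt(r)
E(B, S) = (73 + S)*(B + sqrt(5)) (E(B, S) = (B + sqrt(5))*(S + 73) = (B + sqrt(5))*(73 + S) = (73 + S)*(B + sqrt(5)))
47562 - E(175, -25) = 47562 - (73*175 + 73*sqrt(5) + 175*(-25) - 25*sqrt(5)) = 47562 - (12775 + 73*sqrt(5) - 4375 - 25*sqrt(5)) = 47562 - (8400 + 48*sqrt(5)) = 47562 + (-8400 - 48*sqrt(5)) = 39162 - 48*sqrt(5)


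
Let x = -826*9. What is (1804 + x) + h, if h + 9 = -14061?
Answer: -19700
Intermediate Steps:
h = -14070 (h = -9 - 14061 = -14070)
x = -7434
(1804 + x) + h = (1804 - 7434) - 14070 = -5630 - 14070 = -19700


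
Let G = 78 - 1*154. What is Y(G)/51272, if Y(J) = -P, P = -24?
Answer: 3/6409 ≈ 0.00046809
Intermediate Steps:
G = -76 (G = 78 - 154 = -76)
Y(J) = 24 (Y(J) = -1*(-24) = 24)
Y(G)/51272 = 24/51272 = 24*(1/51272) = 3/6409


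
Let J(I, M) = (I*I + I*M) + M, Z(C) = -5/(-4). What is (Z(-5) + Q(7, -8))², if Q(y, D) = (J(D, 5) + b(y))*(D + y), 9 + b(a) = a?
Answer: 10609/16 ≈ 663.06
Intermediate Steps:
Z(C) = 5/4 (Z(C) = -5*(-¼) = 5/4)
b(a) = -9 + a
J(I, M) = M + I² + I*M (J(I, M) = (I² + I*M) + M = M + I² + I*M)
Q(y, D) = (D + y)*(-4 + y + D² + 5*D) (Q(y, D) = ((5 + D² + D*5) + (-9 + y))*(D + y) = ((5 + D² + 5*D) + (-9 + y))*(D + y) = (-4 + y + D² + 5*D)*(D + y) = (D + y)*(-4 + y + D² + 5*D))
(Z(-5) + Q(7, -8))² = (5/4 + ((-8)³ + 7² - 4*(-8) - 4*7 + 5*(-8)² + 7*(-8)² + 6*(-8)*7))² = (5/4 + (-512 + 49 + 32 - 28 + 5*64 + 7*64 - 336))² = (5/4 + (-512 + 49 + 32 - 28 + 320 + 448 - 336))² = (5/4 - 27)² = (-103/4)² = 10609/16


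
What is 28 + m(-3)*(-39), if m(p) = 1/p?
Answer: 41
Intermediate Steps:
28 + m(-3)*(-39) = 28 - 39/(-3) = 28 - ⅓*(-39) = 28 + 13 = 41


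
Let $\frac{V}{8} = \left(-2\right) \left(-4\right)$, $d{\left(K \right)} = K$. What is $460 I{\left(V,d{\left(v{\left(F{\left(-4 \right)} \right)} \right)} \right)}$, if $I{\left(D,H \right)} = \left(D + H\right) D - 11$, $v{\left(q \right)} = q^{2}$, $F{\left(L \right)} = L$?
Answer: $2350140$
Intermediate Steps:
$V = 64$ ($V = 8 \left(\left(-2\right) \left(-4\right)\right) = 8 \cdot 8 = 64$)
$I{\left(D,H \right)} = -11 + D \left(D + H\right)$ ($I{\left(D,H \right)} = D \left(D + H\right) - 11 = -11 + D \left(D + H\right)$)
$460 I{\left(V,d{\left(v{\left(F{\left(-4 \right)} \right)} \right)} \right)} = 460 \left(-11 + 64^{2} + 64 \left(-4\right)^{2}\right) = 460 \left(-11 + 4096 + 64 \cdot 16\right) = 460 \left(-11 + 4096 + 1024\right) = 460 \cdot 5109 = 2350140$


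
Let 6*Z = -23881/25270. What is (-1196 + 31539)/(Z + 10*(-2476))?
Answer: -4600605660/3754135081 ≈ -1.2255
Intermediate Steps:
Z = -23881/151620 (Z = (-23881/25270)/6 = (-23881*1/25270)/6 = (⅙)*(-23881/25270) = -23881/151620 ≈ -0.15751)
(-1196 + 31539)/(Z + 10*(-2476)) = (-1196 + 31539)/(-23881/151620 + 10*(-2476)) = 30343/(-23881/151620 - 24760) = 30343/(-3754135081/151620) = 30343*(-151620/3754135081) = -4600605660/3754135081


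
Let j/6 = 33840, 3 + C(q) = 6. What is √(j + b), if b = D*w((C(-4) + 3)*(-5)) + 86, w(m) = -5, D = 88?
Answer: √202686 ≈ 450.21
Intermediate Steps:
C(q) = 3 (C(q) = -3 + 6 = 3)
j = 203040 (j = 6*33840 = 203040)
b = -354 (b = 88*(-5) + 86 = -440 + 86 = -354)
√(j + b) = √(203040 - 354) = √202686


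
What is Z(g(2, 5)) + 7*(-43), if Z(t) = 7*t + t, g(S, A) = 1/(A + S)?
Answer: -2099/7 ≈ -299.86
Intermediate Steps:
Z(t) = 8*t
Z(g(2, 5)) + 7*(-43) = 8/(5 + 2) + 7*(-43) = 8/7 - 301 = -2099/7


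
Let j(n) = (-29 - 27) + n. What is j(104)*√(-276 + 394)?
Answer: 48*√118 ≈ 521.41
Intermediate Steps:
j(n) = -56 + n
j(104)*√(-276 + 394) = (-56 + 104)*√(-276 + 394) = 48*√118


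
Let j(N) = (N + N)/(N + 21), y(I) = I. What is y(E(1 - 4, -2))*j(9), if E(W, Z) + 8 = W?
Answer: -33/5 ≈ -6.6000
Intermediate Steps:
E(W, Z) = -8 + W
j(N) = 2*N/(21 + N) (j(N) = (2*N)/(21 + N) = 2*N/(21 + N))
y(E(1 - 4, -2))*j(9) = (-8 + (1 - 4))*(2*9/(21 + 9)) = (-8 - 3)*(2*9/30) = -22*9/30 = -11*3/5 = -33/5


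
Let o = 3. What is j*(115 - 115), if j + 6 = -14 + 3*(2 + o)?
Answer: 0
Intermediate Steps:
j = -5 (j = -6 + (-14 + 3*(2 + 3)) = -6 + (-14 + 3*5) = -6 + (-14 + 15) = -6 + 1 = -5)
j*(115 - 115) = -5*(115 - 115) = -5*0 = 0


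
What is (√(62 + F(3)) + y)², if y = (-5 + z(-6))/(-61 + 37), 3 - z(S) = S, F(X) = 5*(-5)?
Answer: 1333/36 - √37/3 ≈ 35.000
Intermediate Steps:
F(X) = -25
z(S) = 3 - S
y = -⅙ (y = (-5 + (3 - 1*(-6)))/(-61 + 37) = (-5 + (3 + 6))/(-24) = (-5 + 9)*(-1/24) = 4*(-1/24) = -⅙ ≈ -0.16667)
(√(62 + F(3)) + y)² = (√(62 - 25) - ⅙)² = (√37 - ⅙)² = (-⅙ + √37)²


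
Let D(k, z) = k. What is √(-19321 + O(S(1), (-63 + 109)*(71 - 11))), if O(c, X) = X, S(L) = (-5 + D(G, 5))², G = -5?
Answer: I*√16561 ≈ 128.69*I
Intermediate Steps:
S(L) = 100 (S(L) = (-5 - 5)² = (-10)² = 100)
√(-19321 + O(S(1), (-63 + 109)*(71 - 11))) = √(-19321 + (-63 + 109)*(71 - 11)) = √(-19321 + 46*60) = √(-19321 + 2760) = √(-16561) = I*√16561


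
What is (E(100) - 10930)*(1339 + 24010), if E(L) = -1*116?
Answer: -280005054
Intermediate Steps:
E(L) = -116
(E(100) - 10930)*(1339 + 24010) = (-116 - 10930)*(1339 + 24010) = -11046*25349 = -280005054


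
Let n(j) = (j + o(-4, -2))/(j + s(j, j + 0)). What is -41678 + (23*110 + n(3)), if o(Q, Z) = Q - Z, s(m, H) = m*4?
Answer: -587219/15 ≈ -39148.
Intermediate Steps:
s(m, H) = 4*m
n(j) = (-2 + j)/(5*j) (n(j) = (j + (-4 - 1*(-2)))/(j + 4*j) = (j + (-4 + 2))/((5*j)) = (j - 2)*(1/(5*j)) = (-2 + j)*(1/(5*j)) = (-2 + j)/(5*j))
-41678 + (23*110 + n(3)) = -41678 + (23*110 + (⅕)*(-2 + 3)/3) = -41678 + (2530 + (⅕)*(⅓)*1) = -41678 + (2530 + 1/15) = -41678 + 37951/15 = -587219/15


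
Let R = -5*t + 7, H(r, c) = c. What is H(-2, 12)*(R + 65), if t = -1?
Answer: 924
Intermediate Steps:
R = 12 (R = -5*(-1) + 7 = 5 + 7 = 12)
H(-2, 12)*(R + 65) = 12*(12 + 65) = 12*77 = 924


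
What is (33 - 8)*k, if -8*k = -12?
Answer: 75/2 ≈ 37.500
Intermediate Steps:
k = 3/2 (k = -⅛*(-12) = 3/2 ≈ 1.5000)
(33 - 8)*k = (33 - 8)*(3/2) = 25*(3/2) = 75/2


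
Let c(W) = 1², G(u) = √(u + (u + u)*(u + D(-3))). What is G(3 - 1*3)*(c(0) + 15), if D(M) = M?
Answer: 0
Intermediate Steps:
G(u) = √(u + 2*u*(-3 + u)) (G(u) = √(u + (u + u)*(u - 3)) = √(u + (2*u)*(-3 + u)) = √(u + 2*u*(-3 + u)))
c(W) = 1
G(3 - 1*3)*(c(0) + 15) = √((3 - 1*3)*(-5 + 2*(3 - 1*3)))*(1 + 15) = √((3 - 3)*(-5 + 2*(3 - 3)))*16 = √(0*(-5 + 2*0))*16 = √(0*(-5 + 0))*16 = √(0*(-5))*16 = √0*16 = 0*16 = 0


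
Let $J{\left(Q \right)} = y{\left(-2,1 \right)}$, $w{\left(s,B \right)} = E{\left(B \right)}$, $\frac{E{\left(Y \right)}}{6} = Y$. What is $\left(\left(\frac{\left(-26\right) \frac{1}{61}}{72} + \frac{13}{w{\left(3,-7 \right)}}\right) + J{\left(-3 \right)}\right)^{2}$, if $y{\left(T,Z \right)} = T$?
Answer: $\frac{1266861649}{236298384} \approx 5.3613$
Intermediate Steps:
$E{\left(Y \right)} = 6 Y$
$w{\left(s,B \right)} = 6 B$
$J{\left(Q \right)} = -2$
$\left(\left(\frac{\left(-26\right) \frac{1}{61}}{72} + \frac{13}{w{\left(3,-7 \right)}}\right) + J{\left(-3 \right)}\right)^{2} = \left(\left(\frac{\left(-26\right) \frac{1}{61}}{72} + \frac{13}{6 \left(-7\right)}\right) - 2\right)^{2} = \left(\left(\left(-26\right) \frac{1}{61} \cdot \frac{1}{72} + \frac{13}{-42}\right) - 2\right)^{2} = \left(\left(\left(- \frac{26}{61}\right) \frac{1}{72} + 13 \left(- \frac{1}{42}\right)\right) - 2\right)^{2} = \left(\left(- \frac{13}{2196} - \frac{13}{42}\right) - 2\right)^{2} = \left(- \frac{4849}{15372} - 2\right)^{2} = \left(- \frac{35593}{15372}\right)^{2} = \frac{1266861649}{236298384}$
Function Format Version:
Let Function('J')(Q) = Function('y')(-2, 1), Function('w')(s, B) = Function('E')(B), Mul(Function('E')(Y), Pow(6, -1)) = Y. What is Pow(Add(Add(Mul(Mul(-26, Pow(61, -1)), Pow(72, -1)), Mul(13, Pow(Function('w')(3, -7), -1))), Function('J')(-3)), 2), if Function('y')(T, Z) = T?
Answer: Rational(1266861649, 236298384) ≈ 5.3613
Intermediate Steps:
Function('E')(Y) = Mul(6, Y)
Function('w')(s, B) = Mul(6, B)
Function('J')(Q) = -2
Pow(Add(Add(Mul(Mul(-26, Pow(61, -1)), Pow(72, -1)), Mul(13, Pow(Function('w')(3, -7), -1))), Function('J')(-3)), 2) = Pow(Add(Add(Mul(Mul(-26, Pow(61, -1)), Pow(72, -1)), Mul(13, Pow(Mul(6, -7), -1))), -2), 2) = Pow(Add(Add(Mul(Mul(-26, Rational(1, 61)), Rational(1, 72)), Mul(13, Pow(-42, -1))), -2), 2) = Pow(Add(Add(Mul(Rational(-26, 61), Rational(1, 72)), Mul(13, Rational(-1, 42))), -2), 2) = Pow(Add(Add(Rational(-13, 2196), Rational(-13, 42)), -2), 2) = Pow(Add(Rational(-4849, 15372), -2), 2) = Pow(Rational(-35593, 15372), 2) = Rational(1266861649, 236298384)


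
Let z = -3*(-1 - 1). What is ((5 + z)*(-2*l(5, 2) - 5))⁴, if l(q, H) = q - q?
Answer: 9150625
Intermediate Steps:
l(q, H) = 0
z = 6 (z = -3*(-2) = 6)
((5 + z)*(-2*l(5, 2) - 5))⁴ = ((5 + 6)*(-2*0 - 5))⁴ = (11*(0 - 5))⁴ = (11*(-5))⁴ = (-55)⁴ = 9150625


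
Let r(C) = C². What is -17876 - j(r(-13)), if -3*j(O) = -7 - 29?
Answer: -17888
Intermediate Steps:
j(O) = 12 (j(O) = -(-7 - 29)/3 = -⅓*(-36) = 12)
-17876 - j(r(-13)) = -17876 - 1*12 = -17876 - 12 = -17888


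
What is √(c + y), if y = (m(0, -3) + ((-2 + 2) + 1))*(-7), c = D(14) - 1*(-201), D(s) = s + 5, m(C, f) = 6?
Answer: 3*√19 ≈ 13.077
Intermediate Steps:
D(s) = 5 + s
c = 220 (c = (5 + 14) - 1*(-201) = 19 + 201 = 220)
y = -49 (y = (6 + ((-2 + 2) + 1))*(-7) = (6 + (0 + 1))*(-7) = (6 + 1)*(-7) = 7*(-7) = -49)
√(c + y) = √(220 - 49) = √171 = 3*√19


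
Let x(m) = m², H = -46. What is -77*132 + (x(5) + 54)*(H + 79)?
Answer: -7557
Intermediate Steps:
-77*132 + (x(5) + 54)*(H + 79) = -77*132 + (5² + 54)*(-46 + 79) = -10164 + (25 + 54)*33 = -10164 + 79*33 = -10164 + 2607 = -7557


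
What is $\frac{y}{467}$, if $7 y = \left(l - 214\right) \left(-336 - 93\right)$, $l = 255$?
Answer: $- \frac{17589}{3269} \approx -5.3805$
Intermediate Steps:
$y = - \frac{17589}{7}$ ($y = \frac{\left(255 - 214\right) \left(-336 - 93\right)}{7} = \frac{41 \left(-429\right)}{7} = \frac{1}{7} \left(-17589\right) = - \frac{17589}{7} \approx -2512.7$)
$\frac{y}{467} = - \frac{17589}{7 \cdot 467} = \left(- \frac{17589}{7}\right) \frac{1}{467} = - \frac{17589}{3269}$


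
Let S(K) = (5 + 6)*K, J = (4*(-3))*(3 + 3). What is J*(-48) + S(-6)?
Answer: 3390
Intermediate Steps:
J = -72 (J = -12*6 = -72)
S(K) = 11*K
J*(-48) + S(-6) = -72*(-48) + 11*(-6) = 3456 - 66 = 3390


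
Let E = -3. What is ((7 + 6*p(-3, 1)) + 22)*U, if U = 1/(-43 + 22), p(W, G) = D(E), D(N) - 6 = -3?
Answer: -47/21 ≈ -2.2381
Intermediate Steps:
D(N) = 3 (D(N) = 6 - 3 = 3)
p(W, G) = 3
U = -1/21 (U = 1/(-21) = -1/21 ≈ -0.047619)
((7 + 6*p(-3, 1)) + 22)*U = ((7 + 6*3) + 22)*(-1/21) = ((7 + 18) + 22)*(-1/21) = (25 + 22)*(-1/21) = 47*(-1/21) = -47/21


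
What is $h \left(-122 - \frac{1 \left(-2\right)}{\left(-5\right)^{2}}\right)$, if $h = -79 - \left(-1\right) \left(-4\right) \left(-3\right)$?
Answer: $\frac{204216}{25} \approx 8168.6$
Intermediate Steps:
$h = -67$ ($h = -79 - 4 \left(-3\right) = -79 - -12 = -79 + 12 = -67$)
$h \left(-122 - \frac{1 \left(-2\right)}{\left(-5\right)^{2}}\right) = - 67 \left(-122 - \frac{1 \left(-2\right)}{\left(-5\right)^{2}}\right) = - 67 \left(-122 - - \frac{2}{25}\right) = - 67 \left(-122 + \frac{2}{25}\right) = \left(-67\right) \left(- \frac{3048}{25}\right) = \frac{204216}{25}$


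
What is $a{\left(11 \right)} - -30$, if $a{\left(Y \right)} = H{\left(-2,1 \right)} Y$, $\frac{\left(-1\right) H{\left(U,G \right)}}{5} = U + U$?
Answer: $250$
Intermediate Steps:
$H{\left(U,G \right)} = - 10 U$ ($H{\left(U,G \right)} = - 5 \left(U + U\right) = - 5 \cdot 2 U = - 10 U$)
$a{\left(Y \right)} = 20 Y$ ($a{\left(Y \right)} = \left(-10\right) \left(-2\right) Y = 20 Y$)
$a{\left(11 \right)} - -30 = 20 \cdot 11 - -30 = 220 + \left(-10 + 40\right) = 220 + 30 = 250$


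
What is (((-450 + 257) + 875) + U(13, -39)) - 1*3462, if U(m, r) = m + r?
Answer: -2806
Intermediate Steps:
(((-450 + 257) + 875) + U(13, -39)) - 1*3462 = (((-450 + 257) + 875) + (13 - 39)) - 1*3462 = ((-193 + 875) - 26) - 3462 = (682 - 26) - 3462 = 656 - 3462 = -2806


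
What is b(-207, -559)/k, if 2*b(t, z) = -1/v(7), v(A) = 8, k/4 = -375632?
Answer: 1/24040448 ≈ 4.1597e-8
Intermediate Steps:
k = -1502528 (k = 4*(-375632) = -1502528)
b(t, z) = -1/16 (b(t, z) = (-1/8)/2 = (-1*⅛)/2 = (½)*(-⅛) = -1/16)
b(-207, -559)/k = -1/16/(-1502528) = -1/16*(-1/1502528) = 1/24040448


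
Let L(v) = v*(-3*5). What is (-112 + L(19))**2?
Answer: 157609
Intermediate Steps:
L(v) = -15*v (L(v) = v*(-15) = -15*v)
(-112 + L(19))**2 = (-112 - 15*19)**2 = (-112 - 285)**2 = (-397)**2 = 157609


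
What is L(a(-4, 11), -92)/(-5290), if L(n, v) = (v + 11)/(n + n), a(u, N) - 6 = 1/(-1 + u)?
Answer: 81/61364 ≈ 0.0013200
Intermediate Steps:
a(u, N) = 6 + 1/(-1 + u)
L(n, v) = (11 + v)/(2*n) (L(n, v) = (11 + v)/((2*n)) = (11 + v)*(1/(2*n)) = (11 + v)/(2*n))
L(a(-4, 11), -92)/(-5290) = ((11 - 92)/(2*(((-5 + 6*(-4))/(-1 - 4)))))/(-5290) = ((1/2)*(-81)/((-5 - 24)/(-5)))*(-1/5290) = ((1/2)*(-81)/(-1/5*(-29)))*(-1/5290) = ((1/2)*(-81)/(29/5))*(-1/5290) = ((1/2)*(5/29)*(-81))*(-1/5290) = -405/58*(-1/5290) = 81/61364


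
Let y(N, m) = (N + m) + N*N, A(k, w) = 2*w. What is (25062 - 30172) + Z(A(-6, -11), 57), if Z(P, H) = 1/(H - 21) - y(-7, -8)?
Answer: -185183/36 ≈ -5144.0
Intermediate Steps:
y(N, m) = N + m + N² (y(N, m) = (N + m) + N² = N + m + N²)
Z(P, H) = -34 + 1/(-21 + H) (Z(P, H) = 1/(H - 21) - (-7 - 8 + (-7)²) = 1/(-21 + H) - (-7 - 8 + 49) = 1/(-21 + H) - 1*34 = 1/(-21 + H) - 34 = -34 + 1/(-21 + H))
(25062 - 30172) + Z(A(-6, -11), 57) = (25062 - 30172) + (715 - 34*57)/(-21 + 57) = -5110 + (715 - 1938)/36 = -5110 + (1/36)*(-1223) = -5110 - 1223/36 = -185183/36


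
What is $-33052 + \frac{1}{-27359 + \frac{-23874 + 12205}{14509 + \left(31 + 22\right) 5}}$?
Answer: $- \frac{13360065773594}{404213535} \approx -33052.0$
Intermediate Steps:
$-33052 + \frac{1}{-27359 + \frac{-23874 + 12205}{14509 + \left(31 + 22\right) 5}} = -33052 + \frac{1}{-27359 - \frac{11669}{14509 + 53 \cdot 5}} = -33052 + \frac{1}{-27359 - \frac{11669}{14509 + 265}} = -33052 + \frac{1}{-27359 - \frac{11669}{14774}} = -33052 + \frac{1}{- \frac{404213535}{14774}} = -33052 - \frac{14774}{404213535} = - \frac{13360065773594}{404213535}$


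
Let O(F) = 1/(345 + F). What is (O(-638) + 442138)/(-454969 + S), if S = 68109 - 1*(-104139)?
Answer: -129546433/82837253 ≈ -1.5639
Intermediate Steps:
S = 172248 (S = 68109 + 104139 = 172248)
(O(-638) + 442138)/(-454969 + S) = (1/(345 - 638) + 442138)/(-454969 + 172248) = (1/(-293) + 442138)/(-282721) = (-1/293 + 442138)*(-1/282721) = (129546433/293)*(-1/282721) = -129546433/82837253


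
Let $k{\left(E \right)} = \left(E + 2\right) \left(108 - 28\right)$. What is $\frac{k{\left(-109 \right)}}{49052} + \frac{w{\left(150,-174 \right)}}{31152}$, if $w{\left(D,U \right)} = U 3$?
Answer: $- \frac{12177761}{63669496} \approx -0.19127$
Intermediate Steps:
$w{\left(D,U \right)} = 3 U$
$k{\left(E \right)} = 160 + 80 E$ ($k{\left(E \right)} = \left(2 + E\right) 80 = 160 + 80 E$)
$\frac{k{\left(-109 \right)}}{49052} + \frac{w{\left(150,-174 \right)}}{31152} = \frac{160 + 80 \left(-109\right)}{49052} + \frac{3 \left(-174\right)}{31152} = \left(160 - 8720\right) \frac{1}{49052} - \frac{87}{5192} = \left(-8560\right) \frac{1}{49052} - \frac{87}{5192} = - \frac{2140}{12263} - \frac{87}{5192} = - \frac{12177761}{63669496}$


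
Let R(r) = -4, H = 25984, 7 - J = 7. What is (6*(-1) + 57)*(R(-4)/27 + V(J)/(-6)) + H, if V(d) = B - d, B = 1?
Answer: 467423/18 ≈ 25968.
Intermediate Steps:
J = 0 (J = 7 - 1*7 = 7 - 7 = 0)
V(d) = 1 - d
(6*(-1) + 57)*(R(-4)/27 + V(J)/(-6)) + H = (6*(-1) + 57)*(-4/27 + (1 - 1*0)/(-6)) + 25984 = (-6 + 57)*(-4*1/27 + (1 + 0)*(-⅙)) + 25984 = 51*(-4/27 + 1*(-⅙)) + 25984 = 51*(-4/27 - ⅙) + 25984 = 51*(-17/54) + 25984 = -289/18 + 25984 = 467423/18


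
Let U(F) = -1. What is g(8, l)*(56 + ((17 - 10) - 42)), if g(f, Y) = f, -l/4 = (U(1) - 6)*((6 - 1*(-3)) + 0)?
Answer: 168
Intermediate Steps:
l = 252 (l = -4*(-1 - 6)*((6 - 1*(-3)) + 0) = -(-28)*((6 + 3) + 0) = -(-28)*(9 + 0) = -(-28)*9 = -4*(-63) = 252)
g(8, l)*(56 + ((17 - 10) - 42)) = 8*(56 + ((17 - 10) - 42)) = 8*(56 + (7 - 42)) = 8*(56 - 35) = 8*21 = 168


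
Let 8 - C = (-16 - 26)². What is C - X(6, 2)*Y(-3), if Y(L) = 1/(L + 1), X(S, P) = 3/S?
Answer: -7023/4 ≈ -1755.8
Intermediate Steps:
C = -1756 (C = 8 - (-16 - 26)² = 8 - 1*(-42)² = 8 - 1*1764 = 8 - 1764 = -1756)
Y(L) = 1/(1 + L)
C - X(6, 2)*Y(-3) = -1756 - 3/6/(1 - 3) = -1756 - 3*(⅙)/(-2) = -1756 - (-1)/(2*2) = -1756 - 1*(-¼) = -1756 + ¼ = -7023/4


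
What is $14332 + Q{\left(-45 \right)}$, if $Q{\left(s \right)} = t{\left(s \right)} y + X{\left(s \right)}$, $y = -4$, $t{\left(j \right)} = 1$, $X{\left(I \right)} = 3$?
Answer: $14331$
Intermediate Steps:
$Q{\left(s \right)} = -1$ ($Q{\left(s \right)} = 1 \left(-4\right) + 3 = -4 + 3 = -1$)
$14332 + Q{\left(-45 \right)} = 14332 - 1 = 14331$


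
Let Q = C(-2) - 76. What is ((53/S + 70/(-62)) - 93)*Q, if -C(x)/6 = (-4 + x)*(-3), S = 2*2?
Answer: 461334/31 ≈ 14882.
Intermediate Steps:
S = 4
C(x) = -72 + 18*x (C(x) = -6*(-4 + x)*(-3) = -6*(12 - 3*x) = -72 + 18*x)
Q = -184 (Q = (-72 + 18*(-2)) - 76 = (-72 - 36) - 76 = -108 - 76 = -184)
((53/S + 70/(-62)) - 93)*Q = ((53/4 + 70/(-62)) - 93)*(-184) = ((53*(1/4) + 70*(-1/62)) - 93)*(-184) = ((53/4 - 35/31) - 93)*(-184) = (1503/124 - 93)*(-184) = -10029/124*(-184) = 461334/31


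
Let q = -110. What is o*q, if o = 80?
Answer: -8800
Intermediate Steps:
o*q = 80*(-110) = -8800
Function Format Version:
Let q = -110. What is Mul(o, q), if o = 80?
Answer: -8800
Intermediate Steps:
Mul(o, q) = Mul(80, -110) = -8800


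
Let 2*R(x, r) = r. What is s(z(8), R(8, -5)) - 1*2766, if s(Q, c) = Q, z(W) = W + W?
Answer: -2750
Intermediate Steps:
R(x, r) = r/2
z(W) = 2*W
s(z(8), R(8, -5)) - 1*2766 = 2*8 - 1*2766 = 16 - 2766 = -2750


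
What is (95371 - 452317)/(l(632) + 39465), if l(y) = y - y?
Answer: -118982/13155 ≈ -9.0446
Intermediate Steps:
l(y) = 0
(95371 - 452317)/(l(632) + 39465) = (95371 - 452317)/(0 + 39465) = -356946/39465 = -356946*1/39465 = -118982/13155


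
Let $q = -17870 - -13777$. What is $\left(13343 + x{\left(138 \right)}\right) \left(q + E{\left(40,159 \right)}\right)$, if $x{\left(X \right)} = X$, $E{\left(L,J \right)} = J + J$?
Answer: $-50890775$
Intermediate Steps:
$E{\left(L,J \right)} = 2 J$
$q = -4093$ ($q = -17870 + 13777 = -4093$)
$\left(13343 + x{\left(138 \right)}\right) \left(q + E{\left(40,159 \right)}\right) = \left(13343 + 138\right) \left(-4093 + 2 \cdot 159\right) = 13481 \left(-4093 + 318\right) = 13481 \left(-3775\right) = -50890775$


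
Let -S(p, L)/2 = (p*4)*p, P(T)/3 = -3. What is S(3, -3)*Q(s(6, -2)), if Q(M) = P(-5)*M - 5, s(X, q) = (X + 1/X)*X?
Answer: 24336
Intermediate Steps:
P(T) = -9 (P(T) = 3*(-3) = -9)
S(p, L) = -8*p**2 (S(p, L) = -2*p*4*p = -2*4*p*p = -8*p**2)
s(X, q) = X*(X + 1/X)
Q(M) = -5 - 9*M (Q(M) = -9*M - 5 = -5 - 9*M)
S(3, -3)*Q(s(6, -2)) = (-8*3**2)*(-5 - 9*(1 + 6**2)) = (-8*9)*(-5 - 9*(1 + 36)) = -72*(-5 - 9*37) = -72*(-5 - 333) = -72*(-338) = 24336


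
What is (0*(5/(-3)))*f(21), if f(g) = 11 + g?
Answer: 0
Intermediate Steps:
(0*(5/(-3)))*f(21) = (0*(5/(-3)))*(11 + 21) = (0*(5*(-1/3)))*32 = (0*(-5/3))*32 = 0*32 = 0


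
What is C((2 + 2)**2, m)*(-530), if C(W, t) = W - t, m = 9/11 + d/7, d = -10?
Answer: -677870/77 ≈ -8803.5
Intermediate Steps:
m = -47/77 (m = 9/11 - 10/7 = -47/77 ≈ -0.61039)
C((2 + 2)**2, m)*(-530) = ((2 + 2)**2 - 1*(-47/77))*(-530) = (4**2 + 47/77)*(-530) = (16 + 47/77)*(-530) = (1279/77)*(-530) = -677870/77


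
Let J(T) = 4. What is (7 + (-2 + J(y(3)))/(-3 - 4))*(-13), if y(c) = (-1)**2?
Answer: -611/7 ≈ -87.286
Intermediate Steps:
y(c) = 1
(7 + (-2 + J(y(3)))/(-3 - 4))*(-13) = (7 + (-2 + 4)/(-3 - 4))*(-13) = (7 + 2/(-7))*(-13) = (7 + 2*(-1/7))*(-13) = (7 - 2/7)*(-13) = (47/7)*(-13) = -611/7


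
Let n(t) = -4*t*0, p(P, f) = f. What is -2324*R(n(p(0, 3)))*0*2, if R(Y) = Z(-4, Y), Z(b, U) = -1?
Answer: 0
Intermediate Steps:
n(t) = 0
R(Y) = -1
-2324*R(n(p(0, 3)))*0*2 = -(-2324)*0*2 = -(-2324)*0 = -2324*0 = 0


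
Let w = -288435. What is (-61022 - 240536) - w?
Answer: -13123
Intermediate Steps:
(-61022 - 240536) - w = (-61022 - 240536) - 1*(-288435) = -301558 + 288435 = -13123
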